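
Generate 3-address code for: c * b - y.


Break into single-operator statements:
t1 = c * b
t2 = t1 - y


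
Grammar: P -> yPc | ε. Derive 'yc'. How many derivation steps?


Derivation: P => yPc => yc
Steps: 2


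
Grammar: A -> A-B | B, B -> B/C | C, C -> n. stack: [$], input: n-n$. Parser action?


no handle on stack; shift 'n'
Action: shift


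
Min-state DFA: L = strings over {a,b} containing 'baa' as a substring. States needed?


KMP-style automaton: 3 progress states + 1 absorbing accept = 4
Minimal DFA: 4 states


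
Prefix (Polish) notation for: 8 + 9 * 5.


'*' binds tighter: tree is (+ 8 (* 9 5))
Prefix: + 8 * 9 5


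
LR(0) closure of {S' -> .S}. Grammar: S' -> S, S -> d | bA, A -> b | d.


Start: S' -> .S
For each item with dot before a nonterminal B, add B -> .γ for every B-production
Closure: [S' -> .S, S -> .d, S -> .bA]


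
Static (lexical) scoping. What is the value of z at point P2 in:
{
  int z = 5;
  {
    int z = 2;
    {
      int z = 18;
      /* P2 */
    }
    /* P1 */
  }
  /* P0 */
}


z declared in the same block as P2
z = 18


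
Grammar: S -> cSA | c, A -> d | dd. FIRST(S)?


Per alternative of S: FIRST(cSA) = {c}; FIRST(c) = {c}
FIRST(S) = {c}


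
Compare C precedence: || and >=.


'>=' is relational (level 7); '||' is logical OR (level 1)
Higher level binds tighter
'>=' has higher precedence than '||'


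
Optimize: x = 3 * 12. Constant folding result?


3 * 12 = 36 at compile time
Optimized: x = 36


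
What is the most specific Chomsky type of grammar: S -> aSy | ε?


Single nonterminal LHS, but a^n y^n is not regular
Classification: Type 2 (Context-Free)


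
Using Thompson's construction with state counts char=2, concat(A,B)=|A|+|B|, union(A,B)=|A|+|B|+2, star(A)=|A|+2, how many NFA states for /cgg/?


Syntax tree has 3 char leaf(s), 0 union(s), 0 star(s)
chars contribute 3×2 = 6; each union adds +2; each star adds +2
Total: 6 + 0 + 0 = 6 states


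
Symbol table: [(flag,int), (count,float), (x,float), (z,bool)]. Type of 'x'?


Lookup 'x' → type float


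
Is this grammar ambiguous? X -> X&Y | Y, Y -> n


precedence layered via separate nonterminal Y: deterministic
Unambiguous


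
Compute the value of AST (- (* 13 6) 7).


Evaluate inner: (* 13 6) = 78
Evaluate root: (- 78 7) = 71
Result: 71


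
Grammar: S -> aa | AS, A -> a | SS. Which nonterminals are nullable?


A nonterminal is nullable iff some alternative derives ε (directly, or every symbol in it is nullable)
Nullable: {}


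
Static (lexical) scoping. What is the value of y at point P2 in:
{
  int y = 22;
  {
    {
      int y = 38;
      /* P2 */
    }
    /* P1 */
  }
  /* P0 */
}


y declared in the same block as P2
y = 38


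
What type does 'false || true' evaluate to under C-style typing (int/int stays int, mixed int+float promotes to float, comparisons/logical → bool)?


Operand types: bool || bool
Rule: logical operators take bool operands and yield bool
Result type: bool


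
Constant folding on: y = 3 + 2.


3 + 2 = 5 at compile time
Optimized: y = 5


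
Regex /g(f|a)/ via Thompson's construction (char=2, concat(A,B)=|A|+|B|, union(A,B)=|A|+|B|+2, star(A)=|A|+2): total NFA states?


Syntax tree has 3 char leaf(s), 1 union(s), 0 star(s)
chars contribute 3×2 = 6; each union adds +2; each star adds +2
Total: 6 + 2 + 0 = 8 states


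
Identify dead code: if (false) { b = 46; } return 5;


condition is constant false, so the whole block is unreachable
Dead: 'if (false) { b = 46; }'


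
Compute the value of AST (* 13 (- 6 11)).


Evaluate inner: (- 6 11) = -5
Evaluate root: (* 13 -5) = -65
Result: -65


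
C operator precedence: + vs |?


'+' is additive (level 9); '|' is bitwise OR (level 3)
Higher level binds tighter
'+' has higher precedence than '|'


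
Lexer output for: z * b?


Scan left to right, longest-match per lexeme
Tokens: ID(z), OP(*), ID(b)


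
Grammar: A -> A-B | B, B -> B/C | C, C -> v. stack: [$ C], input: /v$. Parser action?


'C' (not preceded by B/) is the handle for B -> C
Action: reduce (B -> C)


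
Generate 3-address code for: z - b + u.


Break into single-operator statements:
t1 = z - b
t2 = t1 + u


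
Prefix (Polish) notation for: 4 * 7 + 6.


left-to-right (same/higher precedence on left): tree is (+ (* 4 7) 6)
Prefix: + * 4 7 6


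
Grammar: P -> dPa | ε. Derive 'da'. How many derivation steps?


Derivation: P => dPa => da
Steps: 2


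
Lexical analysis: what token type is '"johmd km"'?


Pattern: double-quoted sequence
Type: STRING_LITERAL


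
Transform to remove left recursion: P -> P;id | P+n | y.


Left-recursive alternatives: P;id, P+n; non-recursive: y
Introduce P': P -> yP', P' -> ;idP' | +nP' | ε


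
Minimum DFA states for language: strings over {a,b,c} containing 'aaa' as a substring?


KMP-style automaton: 3 progress states + 1 absorbing accept = 4
Minimal DFA: 4 states


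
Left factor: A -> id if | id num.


Common prefix: 'id'
Factored: A -> id A', A' -> if | num


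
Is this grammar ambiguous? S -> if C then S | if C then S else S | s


dangling else: 'if C then if C then s else s' parses two ways
Ambiguous


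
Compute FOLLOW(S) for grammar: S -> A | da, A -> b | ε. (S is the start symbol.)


$ ∈ FOLLOW(S). For each A -> αBβ: add FIRST(β)\{ε} to FOLLOW(B); if β nullable, add FOLLOW(A).
FOLLOW(S) = {$}


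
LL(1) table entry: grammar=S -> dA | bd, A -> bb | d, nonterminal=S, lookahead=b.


For [S, b]: 'b' ∈ FIRST(bd)
Entry: S -> bd


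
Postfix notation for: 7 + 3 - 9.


Left to right (same or higher precedence on left)
Postfix: 7 3 + 9 -


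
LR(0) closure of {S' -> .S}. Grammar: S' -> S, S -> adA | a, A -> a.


Start: S' -> .S
For each item with dot before a nonterminal B, add B -> .γ for every B-production
Closure: [S' -> .S, S -> .adA, S -> .a]


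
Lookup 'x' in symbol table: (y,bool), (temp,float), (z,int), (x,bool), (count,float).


Lookup 'x' → type bool


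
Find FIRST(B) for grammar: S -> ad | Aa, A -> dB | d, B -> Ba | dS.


Per alternative of B: FIRST(Ba) = {d}; FIRST(dS) = {d}
FIRST(B) = {d}


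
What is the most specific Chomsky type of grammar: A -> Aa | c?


Left-linear: every RHS is a terminal or one nonterminal followed by a terminal
Classification: Type 3 (Regular)


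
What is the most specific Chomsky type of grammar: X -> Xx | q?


Left-linear: every RHS is a terminal or one nonterminal followed by a terminal
Classification: Type 3 (Regular)


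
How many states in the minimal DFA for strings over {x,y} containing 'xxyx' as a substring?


KMP-style automaton: 4 progress states + 1 absorbing accept = 5
Minimal DFA: 5 states


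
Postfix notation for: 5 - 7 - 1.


Left to right (same or higher precedence on left)
Postfix: 5 7 - 1 -


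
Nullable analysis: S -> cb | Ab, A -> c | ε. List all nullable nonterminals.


A nonterminal is nullable iff some alternative derives ε (directly, or every symbol in it is nullable)
Nullable: {A}


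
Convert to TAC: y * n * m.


Break into single-operator statements:
t1 = y * n
t2 = t1 * m


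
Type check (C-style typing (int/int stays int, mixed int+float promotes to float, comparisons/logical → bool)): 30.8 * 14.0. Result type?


Operand types: float * float
Rule: mixed int/float promotes to float; int/int stays int
Result type: float


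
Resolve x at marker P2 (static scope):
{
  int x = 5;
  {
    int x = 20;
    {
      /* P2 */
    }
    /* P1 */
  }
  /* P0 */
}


P2's block does not declare x; resolves to the enclosing declaration at depth 1
x = 20


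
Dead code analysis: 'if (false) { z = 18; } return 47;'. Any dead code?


condition is constant false, so the whole block is unreachable
Dead: 'if (false) { z = 18; }'


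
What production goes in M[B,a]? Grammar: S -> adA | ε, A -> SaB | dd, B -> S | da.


For [B, a]: 'a' ∈ FIRST(S)
Entry: B -> S


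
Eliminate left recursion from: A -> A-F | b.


Left-recursive alternatives: A-F; non-recursive: b
Introduce A': A -> bA', A' -> -FA' | ε


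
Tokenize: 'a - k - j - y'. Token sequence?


Scan left to right, longest-match per lexeme
Tokens: ID(a), OP(-), ID(k), OP(-), ID(j), OP(-), ID(y)


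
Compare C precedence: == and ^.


'==' is equality (level 6); '^' is bitwise XOR (level 4)
Higher level binds tighter
'==' has higher precedence than '^'


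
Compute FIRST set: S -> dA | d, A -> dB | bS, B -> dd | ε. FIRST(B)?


Per alternative of B: FIRST(dd) = {d}; FIRST(ε) = {ε}
FIRST(B) = {d, ε}


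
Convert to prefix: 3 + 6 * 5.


'*' binds tighter: tree is (+ 3 (* 6 5))
Prefix: + 3 * 6 5


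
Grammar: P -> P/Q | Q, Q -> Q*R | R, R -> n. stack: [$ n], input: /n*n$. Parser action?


'n' on top is the handle for R -> n
Action: reduce (R -> n)


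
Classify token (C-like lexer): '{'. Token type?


Pattern: delimiter/punctuation
Type: PUNCTUATION


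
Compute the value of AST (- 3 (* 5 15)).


Evaluate inner: (* 5 15) = 75
Evaluate root: (- 3 75) = -72
Result: -72


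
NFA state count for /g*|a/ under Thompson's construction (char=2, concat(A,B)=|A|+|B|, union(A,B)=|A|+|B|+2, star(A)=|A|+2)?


Syntax tree has 2 char leaf(s), 1 union(s), 1 star(s)
chars contribute 2×2 = 4; each union adds +2; each star adds +2
Total: 4 + 2 + 2 = 8 states


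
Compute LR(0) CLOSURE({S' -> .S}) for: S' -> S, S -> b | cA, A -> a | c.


Start: S' -> .S
For each item with dot before a nonterminal B, add B -> .γ for every B-production
Closure: [S' -> .S, S -> .b, S -> .cA]


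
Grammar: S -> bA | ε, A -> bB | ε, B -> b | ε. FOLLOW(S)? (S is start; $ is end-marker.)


$ ∈ FOLLOW(S). For each A -> αBβ: add FIRST(β)\{ε} to FOLLOW(B); if β nullable, add FOLLOW(A).
FOLLOW(S) = {$}


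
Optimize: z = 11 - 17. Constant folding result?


11 - 17 = -6 at compile time
Optimized: z = -6


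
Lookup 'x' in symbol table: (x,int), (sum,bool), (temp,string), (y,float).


Lookup 'x' → type int


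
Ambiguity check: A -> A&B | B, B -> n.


precedence layered via separate nonterminal B: deterministic
Unambiguous


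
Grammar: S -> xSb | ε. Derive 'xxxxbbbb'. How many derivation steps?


Derivation: S => xSb => xxSbb => xxxSbbb => xxxxSbbbb => xxxxbbbb
Steps: 5


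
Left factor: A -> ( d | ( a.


Common prefix: '('
Factored: A -> ( A', A' -> d | a


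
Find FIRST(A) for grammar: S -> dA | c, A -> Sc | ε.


Per alternative of A: FIRST(Sc) = {c, d}; FIRST(ε) = {ε}
FIRST(A) = {c, d, ε}


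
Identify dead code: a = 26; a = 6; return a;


first assignment to a is overwritten before any read
Dead: 'a = 26'


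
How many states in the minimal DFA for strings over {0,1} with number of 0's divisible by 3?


Track (count of 0) mod 3: states 0..2, accept at 0
Minimal DFA: 3 states


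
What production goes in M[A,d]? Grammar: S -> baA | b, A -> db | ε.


For [A, d]: 'd' ∈ FIRST(db)
Entry: A -> db


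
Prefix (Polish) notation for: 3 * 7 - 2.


left-to-right (same/higher precedence on left): tree is (- (* 3 7) 2)
Prefix: - * 3 7 2


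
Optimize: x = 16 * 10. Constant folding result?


16 * 10 = 160 at compile time
Optimized: x = 160


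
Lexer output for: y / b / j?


Scan left to right, longest-match per lexeme
Tokens: ID(y), OP(/), ID(b), OP(/), ID(j)


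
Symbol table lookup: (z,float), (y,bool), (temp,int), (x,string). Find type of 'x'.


Lookup 'x' → type string


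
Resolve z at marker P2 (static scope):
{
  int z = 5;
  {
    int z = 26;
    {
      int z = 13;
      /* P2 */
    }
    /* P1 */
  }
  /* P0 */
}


z declared in the same block as P2
z = 13


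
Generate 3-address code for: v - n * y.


Break into single-operator statements:
t1 = n * y
t2 = v - t1


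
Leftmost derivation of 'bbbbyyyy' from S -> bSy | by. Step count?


Derivation: S => bSy => bbSyy => bbbSyyy => bbbbyyyy
Steps: 4


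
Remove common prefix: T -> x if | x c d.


Common prefix: 'x'
Factored: T -> x T', T' -> if | c d


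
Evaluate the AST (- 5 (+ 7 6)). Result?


Evaluate inner: (+ 7 6) = 13
Evaluate root: (- 5 13) = -8
Result: -8


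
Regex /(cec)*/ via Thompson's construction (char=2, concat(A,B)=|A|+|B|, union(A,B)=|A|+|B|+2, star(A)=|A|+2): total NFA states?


Syntax tree has 3 char leaf(s), 0 union(s), 1 star(s)
chars contribute 3×2 = 6; each union adds +2; each star adds +2
Total: 6 + 0 + 2 = 8 states


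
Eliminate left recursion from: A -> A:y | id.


Left-recursive alternatives: A:y; non-recursive: id
Introduce A': A -> idA', A' -> :yA' | ε


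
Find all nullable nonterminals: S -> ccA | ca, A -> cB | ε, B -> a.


A nonterminal is nullable iff some alternative derives ε (directly, or every symbol in it is nullable)
Nullable: {A}


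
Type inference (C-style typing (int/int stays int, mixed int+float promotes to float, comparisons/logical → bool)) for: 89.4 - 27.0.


Operand types: float - float
Rule: mixed int/float promotes to float; int/int stays int
Result type: float


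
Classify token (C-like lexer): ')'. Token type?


Pattern: delimiter/punctuation
Type: PUNCTUATION


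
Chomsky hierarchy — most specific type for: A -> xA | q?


Right-linear: every RHS is a terminal or a terminal followed by one nonterminal
Classification: Type 3 (Regular)


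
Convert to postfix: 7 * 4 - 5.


Left to right (same or higher precedence on left)
Postfix: 7 4 * 5 -


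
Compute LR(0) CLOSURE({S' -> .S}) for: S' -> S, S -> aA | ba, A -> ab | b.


Start: S' -> .S
For each item with dot before a nonterminal B, add B -> .γ for every B-production
Closure: [S' -> .S, S -> .aA, S -> .ba]


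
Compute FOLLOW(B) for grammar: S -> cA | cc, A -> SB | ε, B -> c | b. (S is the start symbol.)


$ ∈ FOLLOW(S). For each A -> αBβ: add FIRST(β)\{ε} to FOLLOW(B); if β nullable, add FOLLOW(A).
FOLLOW(B) = {$, b, c}


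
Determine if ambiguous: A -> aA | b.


right-linear, alternatives start with distinct terminals 'a' vs 'b': unique leftmost derivation
Unambiguous


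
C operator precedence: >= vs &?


'>=' is relational (level 7); '&' is bitwise AND (level 5)
Higher level binds tighter
'>=' has higher precedence than '&'


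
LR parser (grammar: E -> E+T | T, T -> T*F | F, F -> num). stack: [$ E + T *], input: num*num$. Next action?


no handle; shift 'num'
Action: shift


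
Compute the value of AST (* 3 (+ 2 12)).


Evaluate inner: (+ 2 12) = 14
Evaluate root: (* 3 14) = 42
Result: 42


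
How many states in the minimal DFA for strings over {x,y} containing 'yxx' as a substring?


KMP-style automaton: 3 progress states + 1 absorbing accept = 4
Minimal DFA: 4 states


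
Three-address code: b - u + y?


Break into single-operator statements:
t1 = b - u
t2 = t1 + y


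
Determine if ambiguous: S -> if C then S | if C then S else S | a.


dangling else: 'if C then if C then a else a' parses two ways
Ambiguous


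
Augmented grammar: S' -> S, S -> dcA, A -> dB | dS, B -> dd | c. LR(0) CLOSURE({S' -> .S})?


Start: S' -> .S
For each item with dot before a nonterminal B, add B -> .γ for every B-production
Closure: [S' -> .S, S -> .dcA]


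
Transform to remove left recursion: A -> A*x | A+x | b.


Left-recursive alternatives: A*x, A+x; non-recursive: b
Introduce A': A -> bA', A' -> *xA' | +xA' | ε


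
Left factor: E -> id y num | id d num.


Common prefix: 'id'
Factored: E -> id E', E' -> y num | d num


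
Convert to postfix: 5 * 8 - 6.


Left to right (same or higher precedence on left)
Postfix: 5 8 * 6 -


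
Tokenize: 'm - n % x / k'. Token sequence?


Scan left to right, longest-match per lexeme
Tokens: ID(m), OP(-), ID(n), OP(%), ID(x), OP(/), ID(k)


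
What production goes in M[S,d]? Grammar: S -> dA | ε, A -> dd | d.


For [S, d]: 'd' ∈ FIRST(dA)
Entry: S -> dA


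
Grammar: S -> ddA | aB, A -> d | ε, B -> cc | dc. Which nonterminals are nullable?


A nonterminal is nullable iff some alternative derives ε (directly, or every symbol in it is nullable)
Nullable: {A}


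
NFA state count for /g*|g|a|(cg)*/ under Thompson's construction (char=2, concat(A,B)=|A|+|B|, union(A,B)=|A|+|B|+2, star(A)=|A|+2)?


Syntax tree has 5 char leaf(s), 3 union(s), 2 star(s)
chars contribute 5×2 = 10; each union adds +2; each star adds +2
Total: 10 + 6 + 4 = 20 states


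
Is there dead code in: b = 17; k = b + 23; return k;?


b is read by k's definition; k is returned
No dead code


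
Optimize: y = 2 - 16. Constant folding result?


2 - 16 = -14 at compile time
Optimized: y = -14


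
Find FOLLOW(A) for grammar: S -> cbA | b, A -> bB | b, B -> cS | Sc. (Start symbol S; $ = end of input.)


$ ∈ FOLLOW(S). For each A -> αBβ: add FIRST(β)\{ε} to FOLLOW(B); if β nullable, add FOLLOW(A).
FOLLOW(A) = {$, c}


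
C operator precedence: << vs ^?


'<<' is shift (level 8); '^' is bitwise XOR (level 4)
Higher level binds tighter
'<<' has higher precedence than '^'


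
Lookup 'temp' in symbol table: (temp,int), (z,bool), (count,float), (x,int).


Lookup 'temp' → type int


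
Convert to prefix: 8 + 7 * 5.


'*' binds tighter: tree is (+ 8 (* 7 5))
Prefix: + 8 * 7 5


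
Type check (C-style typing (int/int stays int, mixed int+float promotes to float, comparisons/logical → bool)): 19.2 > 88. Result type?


Operand types: float > int
Rule: comparison yields bool
Result type: bool


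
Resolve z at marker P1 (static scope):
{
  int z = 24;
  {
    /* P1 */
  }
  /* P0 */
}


P1's block does not declare z; resolves to the enclosing declaration at depth 0
z = 24


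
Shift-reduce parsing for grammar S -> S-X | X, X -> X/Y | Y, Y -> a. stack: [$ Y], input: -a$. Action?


'Y' (not preceded by X/) is the handle for X -> Y
Action: reduce (X -> Y)


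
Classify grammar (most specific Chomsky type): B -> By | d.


Left-linear: every RHS is a terminal or one nonterminal followed by a terminal
Classification: Type 3 (Regular)


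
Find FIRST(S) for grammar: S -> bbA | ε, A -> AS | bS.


Per alternative of S: FIRST(bbA) = {b}; FIRST(ε) = {ε}
FIRST(S) = {b, ε}


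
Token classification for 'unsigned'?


Pattern: reserved word
Type: KEYWORD


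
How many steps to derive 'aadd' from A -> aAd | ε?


Derivation: A => aAd => aaAdd => aadd
Steps: 3


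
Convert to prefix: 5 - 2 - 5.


left-to-right (same/higher precedence on left): tree is (- (- 5 2) 5)
Prefix: - - 5 2 5


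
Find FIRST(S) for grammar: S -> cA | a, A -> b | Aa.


Per alternative of S: FIRST(cA) = {c}; FIRST(a) = {a}
FIRST(S) = {a, c}


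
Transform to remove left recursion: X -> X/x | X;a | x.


Left-recursive alternatives: X/x, X;a; non-recursive: x
Introduce X': X -> xX', X' -> /xX' | ;aX' | ε


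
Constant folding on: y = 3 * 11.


3 * 11 = 33 at compile time
Optimized: y = 33


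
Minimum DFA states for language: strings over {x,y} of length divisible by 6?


Track length mod 6: states 0..5, accept at 0
Minimal DFA: 6 states


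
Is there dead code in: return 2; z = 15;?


statement follows a return and is unreachable
Dead: 'z = 15'


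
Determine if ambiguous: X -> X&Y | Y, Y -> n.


precedence layered via separate nonterminal Y: deterministic
Unambiguous


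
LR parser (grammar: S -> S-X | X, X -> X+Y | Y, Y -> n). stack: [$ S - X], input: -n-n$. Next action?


handle 'S-X' on top; lookahead ∈ FOLLOW(S) = {-, $}
Action: reduce (S -> S-X)


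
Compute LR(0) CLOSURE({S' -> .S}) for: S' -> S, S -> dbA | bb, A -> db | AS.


Start: S' -> .S
For each item with dot before a nonterminal B, add B -> .γ for every B-production
Closure: [S' -> .S, S -> .dbA, S -> .bb]


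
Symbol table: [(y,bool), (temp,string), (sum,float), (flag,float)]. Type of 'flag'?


Lookup 'flag' → type float


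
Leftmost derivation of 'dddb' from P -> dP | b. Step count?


Derivation: P => dP => ddP => dddP => dddb
Steps: 4


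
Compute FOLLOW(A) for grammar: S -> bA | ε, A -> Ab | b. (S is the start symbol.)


$ ∈ FOLLOW(S). For each A -> αBβ: add FIRST(β)\{ε} to FOLLOW(B); if β nullable, add FOLLOW(A).
FOLLOW(A) = {$, b}


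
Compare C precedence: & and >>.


'>>' is shift (level 8); '&' is bitwise AND (level 5)
Higher level binds tighter
'>>' has higher precedence than '&'


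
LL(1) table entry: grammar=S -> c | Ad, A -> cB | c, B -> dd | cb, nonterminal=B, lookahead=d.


For [B, d]: 'd' ∈ FIRST(dd)
Entry: B -> dd


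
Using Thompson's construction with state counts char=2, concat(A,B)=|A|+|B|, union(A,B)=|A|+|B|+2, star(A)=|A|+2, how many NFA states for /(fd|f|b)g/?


Syntax tree has 5 char leaf(s), 2 union(s), 0 star(s)
chars contribute 5×2 = 10; each union adds +2; each star adds +2
Total: 10 + 4 + 0 = 14 states


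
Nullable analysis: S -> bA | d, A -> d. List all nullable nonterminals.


A nonterminal is nullable iff some alternative derives ε (directly, or every symbol in it is nullable)
Nullable: {}


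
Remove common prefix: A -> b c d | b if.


Common prefix: 'b'
Factored: A -> b A', A' -> c d | if


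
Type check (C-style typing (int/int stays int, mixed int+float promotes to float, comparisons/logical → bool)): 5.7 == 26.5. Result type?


Operand types: float == float
Rule: comparison yields bool
Result type: bool


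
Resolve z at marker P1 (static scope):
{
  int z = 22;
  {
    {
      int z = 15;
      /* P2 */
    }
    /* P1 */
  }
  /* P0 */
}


P1's block does not declare z; resolves to the enclosing declaration at depth 0
z = 22


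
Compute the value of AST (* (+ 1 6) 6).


Evaluate inner: (+ 1 6) = 7
Evaluate root: (* 7 6) = 42
Result: 42


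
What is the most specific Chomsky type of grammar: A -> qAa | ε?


Single nonterminal LHS, but q^n a^n is not regular
Classification: Type 2 (Context-Free)


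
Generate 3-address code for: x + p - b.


Break into single-operator statements:
t1 = x + p
t2 = t1 - b


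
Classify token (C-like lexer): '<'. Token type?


Pattern: operator symbol
Type: OPERATOR


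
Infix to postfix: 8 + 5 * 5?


* has higher precedence, evaluate 5*5 first
Postfix: 8 5 5 * +


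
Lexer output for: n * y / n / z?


Scan left to right, longest-match per lexeme
Tokens: ID(n), OP(*), ID(y), OP(/), ID(n), OP(/), ID(z)


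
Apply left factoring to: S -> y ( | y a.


Common prefix: 'y'
Factored: S -> y S', S' -> ( | a


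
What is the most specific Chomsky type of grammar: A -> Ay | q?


Left-linear: every RHS is a terminal or one nonterminal followed by a terminal
Classification: Type 3 (Regular)


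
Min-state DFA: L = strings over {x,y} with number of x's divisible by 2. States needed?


Track (count of x) mod 2: states 0..1, accept at 0
Minimal DFA: 2 states


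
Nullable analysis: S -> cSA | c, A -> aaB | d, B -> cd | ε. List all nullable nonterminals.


A nonterminal is nullable iff some alternative derives ε (directly, or every symbol in it is nullable)
Nullable: {B}


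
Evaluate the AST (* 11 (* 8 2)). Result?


Evaluate inner: (* 8 2) = 16
Evaluate root: (* 11 16) = 176
Result: 176


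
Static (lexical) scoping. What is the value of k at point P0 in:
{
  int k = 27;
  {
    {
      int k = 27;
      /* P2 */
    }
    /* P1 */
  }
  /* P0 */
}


k declared in the same block as P0
k = 27


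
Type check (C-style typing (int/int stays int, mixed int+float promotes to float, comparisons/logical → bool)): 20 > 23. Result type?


Operand types: int > int
Rule: comparison yields bool
Result type: bool


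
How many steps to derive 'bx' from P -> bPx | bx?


Derivation: P => bx
Steps: 1


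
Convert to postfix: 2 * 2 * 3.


Left to right (same or higher precedence on left)
Postfix: 2 2 * 3 *


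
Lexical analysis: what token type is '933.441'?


Pattern: digits with a decimal point
Type: FLOAT_LITERAL


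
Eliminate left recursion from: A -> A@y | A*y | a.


Left-recursive alternatives: A@y, A*y; non-recursive: a
Introduce A': A -> aA', A' -> @yA' | *yA' | ε


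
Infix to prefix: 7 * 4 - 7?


left-to-right (same/higher precedence on left): tree is (- (* 7 4) 7)
Prefix: - * 7 4 7


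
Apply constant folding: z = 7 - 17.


7 - 17 = -10 at compile time
Optimized: z = -10


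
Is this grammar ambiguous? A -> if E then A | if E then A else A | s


dangling else: 'if E then if E then s else s' parses two ways
Ambiguous


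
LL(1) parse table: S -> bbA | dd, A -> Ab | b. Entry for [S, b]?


For [S, b]: 'b' ∈ FIRST(bbA)
Entry: S -> bbA


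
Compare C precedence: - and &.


'-' is additive (level 9); '&' is bitwise AND (level 5)
Higher level binds tighter
'-' has higher precedence than '&'


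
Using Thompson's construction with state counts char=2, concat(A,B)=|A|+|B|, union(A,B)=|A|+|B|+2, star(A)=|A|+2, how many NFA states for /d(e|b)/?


Syntax tree has 3 char leaf(s), 1 union(s), 0 star(s)
chars contribute 3×2 = 6; each union adds +2; each star adds +2
Total: 6 + 2 + 0 = 8 states


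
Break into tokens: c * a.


Scan left to right, longest-match per lexeme
Tokens: ID(c), OP(*), ID(a)


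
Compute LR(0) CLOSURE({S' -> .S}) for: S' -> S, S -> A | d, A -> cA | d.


Start: S' -> .S
For each item with dot before a nonterminal B, add B -> .γ for every B-production
Closure: [S' -> .S, S -> .A, S -> .d, A -> .cA, A -> .d]


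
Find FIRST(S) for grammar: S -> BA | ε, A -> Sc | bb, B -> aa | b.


Per alternative of S: FIRST(BA) = {a, b}; FIRST(ε) = {ε}
FIRST(S) = {a, b, ε}


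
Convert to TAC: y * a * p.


Break into single-operator statements:
t1 = y * a
t2 = t1 * p


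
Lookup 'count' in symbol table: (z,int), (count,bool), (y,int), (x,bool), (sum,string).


Lookup 'count' → type bool


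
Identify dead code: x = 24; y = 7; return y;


x is assigned but never read
Dead: 'x = 24'


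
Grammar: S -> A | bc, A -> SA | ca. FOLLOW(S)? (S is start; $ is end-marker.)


$ ∈ FOLLOW(S). For each A -> αBβ: add FIRST(β)\{ε} to FOLLOW(B); if β nullable, add FOLLOW(A).
FOLLOW(S) = {$, b, c}


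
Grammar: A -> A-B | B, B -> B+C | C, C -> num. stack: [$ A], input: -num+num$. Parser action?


shift '-' to continue A -> A-B
Action: shift


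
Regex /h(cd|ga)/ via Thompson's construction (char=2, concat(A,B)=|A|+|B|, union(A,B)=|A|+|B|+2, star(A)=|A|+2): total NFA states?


Syntax tree has 5 char leaf(s), 1 union(s), 0 star(s)
chars contribute 5×2 = 10; each union adds +2; each star adds +2
Total: 10 + 2 + 0 = 12 states


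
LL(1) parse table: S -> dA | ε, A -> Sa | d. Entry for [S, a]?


For [S, a]: ε is nullable and 'a' ∈ FOLLOW(S)
Entry: S -> ε


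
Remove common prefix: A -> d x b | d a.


Common prefix: 'd'
Factored: A -> d A', A' -> x b | a


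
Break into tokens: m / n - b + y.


Scan left to right, longest-match per lexeme
Tokens: ID(m), OP(/), ID(n), OP(-), ID(b), OP(+), ID(y)


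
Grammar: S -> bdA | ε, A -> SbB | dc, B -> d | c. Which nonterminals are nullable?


A nonterminal is nullable iff some alternative derives ε (directly, or every symbol in it is nullable)
Nullable: {S}


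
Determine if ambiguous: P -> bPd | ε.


balanced b^n…d^n: each string has a unique parse
Unambiguous


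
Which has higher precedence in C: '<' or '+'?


'+' is additive (level 9); '<' is relational (level 7)
Higher level binds tighter
'+' has higher precedence than '<'


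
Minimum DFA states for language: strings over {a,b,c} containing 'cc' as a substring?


KMP-style automaton: 2 progress states + 1 absorbing accept = 3
Minimal DFA: 3 states


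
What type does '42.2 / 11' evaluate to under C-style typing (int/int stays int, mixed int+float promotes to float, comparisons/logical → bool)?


Operand types: float / int
Rule: mixed int/float promotes to float; int/int stays int
Result type: float


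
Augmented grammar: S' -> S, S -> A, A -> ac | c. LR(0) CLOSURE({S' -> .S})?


Start: S' -> .S
For each item with dot before a nonterminal B, add B -> .γ for every B-production
Closure: [S' -> .S, S -> .A, A -> .ac, A -> .c]


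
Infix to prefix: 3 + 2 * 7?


'*' binds tighter: tree is (+ 3 (* 2 7))
Prefix: + 3 * 2 7


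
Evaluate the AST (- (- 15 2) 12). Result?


Evaluate inner: (- 15 2) = 13
Evaluate root: (- 13 12) = 1
Result: 1


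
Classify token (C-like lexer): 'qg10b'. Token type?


Pattern: letter/underscore followed by alphanumerics, not a keyword
Type: IDENTIFIER


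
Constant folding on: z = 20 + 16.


20 + 16 = 36 at compile time
Optimized: z = 36


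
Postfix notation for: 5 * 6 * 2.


Left to right (same or higher precedence on left)
Postfix: 5 6 * 2 *


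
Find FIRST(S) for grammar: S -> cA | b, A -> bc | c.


Per alternative of S: FIRST(cA) = {c}; FIRST(b) = {b}
FIRST(S) = {b, c}


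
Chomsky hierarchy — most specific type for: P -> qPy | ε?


Single nonterminal LHS, but q^n y^n is not regular
Classification: Type 2 (Context-Free)


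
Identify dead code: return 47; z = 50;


statement follows a return and is unreachable
Dead: 'z = 50'


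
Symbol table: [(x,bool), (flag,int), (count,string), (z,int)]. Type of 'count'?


Lookup 'count' → type string


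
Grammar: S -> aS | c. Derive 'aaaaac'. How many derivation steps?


Derivation: S => aS => aaS => aaaS => aaaaS => aaaaaS => aaaaac
Steps: 6


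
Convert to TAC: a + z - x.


Break into single-operator statements:
t1 = a + z
t2 = t1 - x


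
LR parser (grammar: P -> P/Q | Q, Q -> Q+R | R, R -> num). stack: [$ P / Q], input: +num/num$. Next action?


'+' can extend Q; shift to build Q -> Q+R
Action: shift


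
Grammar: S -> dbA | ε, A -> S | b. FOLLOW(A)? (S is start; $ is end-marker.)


$ ∈ FOLLOW(S). For each A -> αBβ: add FIRST(β)\{ε} to FOLLOW(B); if β nullable, add FOLLOW(A).
FOLLOW(A) = {$}


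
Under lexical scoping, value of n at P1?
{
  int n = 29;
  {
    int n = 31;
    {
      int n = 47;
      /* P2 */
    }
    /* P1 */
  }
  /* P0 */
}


n declared in the same block as P1
n = 31


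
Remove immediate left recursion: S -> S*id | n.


Left-recursive alternatives: S*id; non-recursive: n
Introduce S': S -> nS', S' -> *idS' | ε


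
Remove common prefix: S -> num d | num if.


Common prefix: 'num'
Factored: S -> num S', S' -> d | if


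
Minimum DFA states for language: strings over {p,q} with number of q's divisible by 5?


Track (count of q) mod 5: states 0..4, accept at 0
Minimal DFA: 5 states


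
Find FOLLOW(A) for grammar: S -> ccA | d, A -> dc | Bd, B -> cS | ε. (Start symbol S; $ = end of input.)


$ ∈ FOLLOW(S). For each A -> αBβ: add FIRST(β)\{ε} to FOLLOW(B); if β nullable, add FOLLOW(A).
FOLLOW(A) = {$, d}


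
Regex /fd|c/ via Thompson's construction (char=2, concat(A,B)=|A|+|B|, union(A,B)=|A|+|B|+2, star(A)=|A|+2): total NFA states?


Syntax tree has 3 char leaf(s), 1 union(s), 0 star(s)
chars contribute 3×2 = 6; each union adds +2; each star adds +2
Total: 6 + 2 + 0 = 8 states


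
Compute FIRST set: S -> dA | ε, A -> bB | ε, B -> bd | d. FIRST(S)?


Per alternative of S: FIRST(dA) = {d}; FIRST(ε) = {ε}
FIRST(S) = {d, ε}


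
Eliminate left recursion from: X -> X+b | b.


Left-recursive alternatives: X+b; non-recursive: b
Introduce X': X -> bX', X' -> +bX' | ε


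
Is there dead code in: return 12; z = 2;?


statement follows a return and is unreachable
Dead: 'z = 2'


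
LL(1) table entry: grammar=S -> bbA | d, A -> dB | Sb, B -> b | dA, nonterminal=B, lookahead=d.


For [B, d]: 'd' ∈ FIRST(dA)
Entry: B -> dA


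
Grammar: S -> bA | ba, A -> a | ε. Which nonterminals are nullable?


A nonterminal is nullable iff some alternative derives ε (directly, or every symbol in it is nullable)
Nullable: {A}


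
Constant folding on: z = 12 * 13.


12 * 13 = 156 at compile time
Optimized: z = 156


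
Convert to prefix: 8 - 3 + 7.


left-to-right (same/higher precedence on left): tree is (+ (- 8 3) 7)
Prefix: + - 8 3 7


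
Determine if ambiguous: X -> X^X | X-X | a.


'a^a-a' has two parse trees (no precedence encoded between ^ and -)
Ambiguous


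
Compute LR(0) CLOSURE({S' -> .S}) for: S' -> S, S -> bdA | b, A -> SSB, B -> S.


Start: S' -> .S
For each item with dot before a nonterminal B, add B -> .γ for every B-production
Closure: [S' -> .S, S -> .bdA, S -> .b]


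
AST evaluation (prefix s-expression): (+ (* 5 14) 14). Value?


Evaluate inner: (* 5 14) = 70
Evaluate root: (+ 70 14) = 84
Result: 84


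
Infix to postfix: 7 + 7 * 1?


* has higher precedence, evaluate 7*1 first
Postfix: 7 7 1 * +


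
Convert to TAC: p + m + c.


Break into single-operator statements:
t1 = p + m
t2 = t1 + c


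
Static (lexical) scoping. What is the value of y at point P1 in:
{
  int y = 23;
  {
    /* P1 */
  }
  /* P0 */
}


P1's block does not declare y; resolves to the enclosing declaration at depth 0
y = 23


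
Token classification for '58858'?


Pattern: digits only
Type: INTEGER_LITERAL


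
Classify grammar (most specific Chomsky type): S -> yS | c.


Right-linear: every RHS is a terminal or a terminal followed by one nonterminal
Classification: Type 3 (Regular)


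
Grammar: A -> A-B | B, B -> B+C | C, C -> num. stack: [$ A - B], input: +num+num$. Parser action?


'+' can extend B; shift to build B -> B+C
Action: shift


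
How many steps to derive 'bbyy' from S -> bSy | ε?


Derivation: S => bSy => bbSyy => bbyy
Steps: 3


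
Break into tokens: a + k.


Scan left to right, longest-match per lexeme
Tokens: ID(a), OP(+), ID(k)


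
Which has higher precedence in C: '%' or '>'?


'%' is multiplicative (level 10); '>' is relational (level 7)
Higher level binds tighter
'%' has higher precedence than '>'


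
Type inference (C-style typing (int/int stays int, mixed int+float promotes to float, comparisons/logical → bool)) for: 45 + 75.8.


Operand types: int + float
Rule: mixed int/float promotes to float; int/int stays int
Result type: float


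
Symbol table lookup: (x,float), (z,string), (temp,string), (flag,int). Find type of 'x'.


Lookup 'x' → type float


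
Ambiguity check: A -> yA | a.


right-linear, alternatives start with distinct terminals 'y' vs 'a': unique leftmost derivation
Unambiguous


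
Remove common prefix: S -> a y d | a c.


Common prefix: 'a'
Factored: S -> a S', S' -> y d | c


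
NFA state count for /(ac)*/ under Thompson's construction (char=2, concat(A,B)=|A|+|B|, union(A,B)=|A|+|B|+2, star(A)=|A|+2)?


Syntax tree has 2 char leaf(s), 0 union(s), 1 star(s)
chars contribute 2×2 = 4; each union adds +2; each star adds +2
Total: 4 + 0 + 2 = 6 states


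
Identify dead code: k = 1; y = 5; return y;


k is assigned but never read
Dead: 'k = 1'


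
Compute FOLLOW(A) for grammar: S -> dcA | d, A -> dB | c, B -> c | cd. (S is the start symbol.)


$ ∈ FOLLOW(S). For each A -> αBβ: add FIRST(β)\{ε} to FOLLOW(B); if β nullable, add FOLLOW(A).
FOLLOW(A) = {$}


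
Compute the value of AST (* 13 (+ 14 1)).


Evaluate inner: (+ 14 1) = 15
Evaluate root: (* 13 15) = 195
Result: 195


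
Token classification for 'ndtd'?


Pattern: letter/underscore followed by alphanumerics, not a keyword
Type: IDENTIFIER


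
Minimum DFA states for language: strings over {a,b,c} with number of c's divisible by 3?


Track (count of c) mod 3: states 0..2, accept at 0
Minimal DFA: 3 states


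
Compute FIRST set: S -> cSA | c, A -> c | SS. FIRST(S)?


Per alternative of S: FIRST(cSA) = {c}; FIRST(c) = {c}
FIRST(S) = {c}


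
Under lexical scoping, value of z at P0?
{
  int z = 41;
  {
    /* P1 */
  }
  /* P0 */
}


z declared in the same block as P0
z = 41


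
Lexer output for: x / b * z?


Scan left to right, longest-match per lexeme
Tokens: ID(x), OP(/), ID(b), OP(*), ID(z)


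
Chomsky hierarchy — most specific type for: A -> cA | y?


Right-linear: every RHS is a terminal or a terminal followed by one nonterminal
Classification: Type 3 (Regular)


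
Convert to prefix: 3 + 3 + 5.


left-to-right (same/higher precedence on left): tree is (+ (+ 3 3) 5)
Prefix: + + 3 3 5


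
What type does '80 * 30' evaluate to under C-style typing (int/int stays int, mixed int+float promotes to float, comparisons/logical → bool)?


Operand types: int * int
Rule: mixed int/float promotes to float; int/int stays int
Result type: int


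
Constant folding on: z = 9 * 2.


9 * 2 = 18 at compile time
Optimized: z = 18


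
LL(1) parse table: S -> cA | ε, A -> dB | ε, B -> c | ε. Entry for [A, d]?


For [A, d]: 'd' ∈ FIRST(dB)
Entry: A -> dB


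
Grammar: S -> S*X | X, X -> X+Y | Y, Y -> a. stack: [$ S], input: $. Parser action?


start symbol S on stack, input exhausted
Action: accept


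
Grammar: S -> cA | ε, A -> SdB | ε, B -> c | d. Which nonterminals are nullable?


A nonterminal is nullable iff some alternative derives ε (directly, or every symbol in it is nullable)
Nullable: {A, S}


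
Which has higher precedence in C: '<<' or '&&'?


'<<' is shift (level 8); '&&' is logical AND (level 2)
Higher level binds tighter
'<<' has higher precedence than '&&'


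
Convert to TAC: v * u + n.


Break into single-operator statements:
t1 = v * u
t2 = t1 + n


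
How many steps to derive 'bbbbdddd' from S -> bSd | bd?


Derivation: S => bSd => bbSdd => bbbSddd => bbbbdddd
Steps: 4


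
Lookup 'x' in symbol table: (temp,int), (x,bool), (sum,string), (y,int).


Lookup 'x' → type bool


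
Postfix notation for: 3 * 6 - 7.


Left to right (same or higher precedence on left)
Postfix: 3 6 * 7 -


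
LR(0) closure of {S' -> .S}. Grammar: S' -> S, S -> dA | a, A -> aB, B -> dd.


Start: S' -> .S
For each item with dot before a nonterminal B, add B -> .γ for every B-production
Closure: [S' -> .S, S -> .dA, S -> .a]


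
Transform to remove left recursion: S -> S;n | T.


Left-recursive alternatives: S;n; non-recursive: T
Introduce S': S -> TS', S' -> ;nS' | ε


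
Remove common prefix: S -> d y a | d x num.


Common prefix: 'd'
Factored: S -> d S', S' -> y a | x num


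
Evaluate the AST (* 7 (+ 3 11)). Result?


Evaluate inner: (+ 3 11) = 14
Evaluate root: (* 7 14) = 98
Result: 98


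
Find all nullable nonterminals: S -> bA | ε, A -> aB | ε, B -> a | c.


A nonterminal is nullable iff some alternative derives ε (directly, or every symbol in it is nullable)
Nullable: {A, S}


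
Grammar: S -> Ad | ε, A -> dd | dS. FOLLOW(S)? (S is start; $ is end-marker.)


$ ∈ FOLLOW(S). For each A -> αBβ: add FIRST(β)\{ε} to FOLLOW(B); if β nullable, add FOLLOW(A).
FOLLOW(S) = {$, d}


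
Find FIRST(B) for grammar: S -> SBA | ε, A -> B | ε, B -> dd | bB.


Per alternative of B: FIRST(dd) = {d}; FIRST(bB) = {b}
FIRST(B) = {b, d}


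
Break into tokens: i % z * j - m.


Scan left to right, longest-match per lexeme
Tokens: ID(i), OP(%), ID(z), OP(*), ID(j), OP(-), ID(m)
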